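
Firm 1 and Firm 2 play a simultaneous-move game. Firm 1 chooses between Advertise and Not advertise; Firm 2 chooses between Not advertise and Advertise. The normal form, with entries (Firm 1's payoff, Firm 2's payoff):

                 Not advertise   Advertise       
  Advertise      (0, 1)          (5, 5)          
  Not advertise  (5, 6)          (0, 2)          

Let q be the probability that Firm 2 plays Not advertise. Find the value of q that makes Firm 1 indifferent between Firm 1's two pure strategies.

q = 1/2

For Firm 1 to be willing to mix, Firm 1 must be indifferent between Advertise and Not advertise, which pins down Firm 2's mix.
  Firm 1's expected payoff from Advertise: q·0 + (1−q)·5 = -5q + 5
  Firm 1's expected payoff from Not advertise: q·5 + (1−q)·0 = 5q
  -5q + 5 = 5q  ⇒  -10q = -5  ⇒  q = 1/2.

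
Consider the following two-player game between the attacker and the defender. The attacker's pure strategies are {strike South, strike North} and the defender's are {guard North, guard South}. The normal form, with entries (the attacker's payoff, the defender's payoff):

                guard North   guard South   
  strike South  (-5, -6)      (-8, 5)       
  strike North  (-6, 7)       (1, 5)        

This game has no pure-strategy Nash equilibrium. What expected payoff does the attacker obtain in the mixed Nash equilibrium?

The defender's mix must leave the attacker indifferent between strike South and strike North.
  the attacker's payoff to strike South: q·(-5) + (1−q)·(-8) = 3q - 8
  the attacker's payoff to strike North: q·(-6) + (1−q)·1 = -7q + 1
  3q - 8 = -7q + 1  ⇒  10q = 9  ⇒  q = 9/10.
At equilibrium the attacker is indifferent across rows, so the attacker's payoff equals the payoff from strike South: (9/10)·(-5) + (1/10)·(-8) = -53/10.

-53/10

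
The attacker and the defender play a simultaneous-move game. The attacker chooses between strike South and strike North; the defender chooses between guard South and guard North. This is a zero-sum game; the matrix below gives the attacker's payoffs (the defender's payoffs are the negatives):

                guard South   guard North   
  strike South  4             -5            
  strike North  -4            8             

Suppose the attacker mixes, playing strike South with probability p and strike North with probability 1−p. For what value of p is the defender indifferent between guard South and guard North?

The defender's indifference between guard South and guard North determines the attacker's mixing probability p:
  the defender's payoff to guard South: p·(-4) + (1−p)·4 = -8p + 4
  the defender's payoff to guard North: p·5 + (1−p)·(-8) = 13p - 8
  -8p + 4 = 13p - 8  ⇒  -21p = -12  ⇒  p = 4/7.

p = 4/7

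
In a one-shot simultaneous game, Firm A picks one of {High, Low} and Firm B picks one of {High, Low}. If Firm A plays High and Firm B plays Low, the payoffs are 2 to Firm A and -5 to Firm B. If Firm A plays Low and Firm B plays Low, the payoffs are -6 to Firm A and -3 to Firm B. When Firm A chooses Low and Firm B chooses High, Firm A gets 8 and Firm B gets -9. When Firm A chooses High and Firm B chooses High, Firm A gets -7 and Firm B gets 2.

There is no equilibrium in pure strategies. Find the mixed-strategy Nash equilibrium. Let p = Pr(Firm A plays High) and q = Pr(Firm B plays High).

p = 6/13, q = 8/23

Set Firm B's expected payoff from High equal to that from Low:
  Firm B's payoff to High: p·2 + (1−p)·(-9) = 11p - 9
  Firm B's payoff to Low: p·(-5) + (1−p)·(-3) = -2p - 3
  11p - 9 = -2p - 3  ⇒  13p = 6  ⇒  p = 6/13.
In a mixed equilibrium Firm A is indifferent between High and Low; this condition fixes q.
  Firm A's payoff to High: q·(-7) + (1−q)·2 = -9q + 2
  Firm A's payoff to Low: q·8 + (1−q)·(-6) = 14q - 6
  -9q + 2 = 14q - 6  ⇒  -23q = -8  ⇒  q = 8/23.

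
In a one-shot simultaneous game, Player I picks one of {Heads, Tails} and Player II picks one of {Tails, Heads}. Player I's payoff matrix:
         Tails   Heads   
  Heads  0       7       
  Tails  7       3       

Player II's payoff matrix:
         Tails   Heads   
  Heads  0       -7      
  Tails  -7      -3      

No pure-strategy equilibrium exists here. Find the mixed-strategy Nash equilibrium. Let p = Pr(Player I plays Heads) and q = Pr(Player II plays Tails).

For Player II to be willing to mix, Player II must be indifferent between Tails and Heads, which pins down Player I's mix.
  Player II's payoff from Tails: p·0 + (1−p)·(-7) = 7p - 7
  Player II's payoff from Heads: p·(-7) + (1−p)·(-3) = -4p - 3
  7p - 7 = -4p - 3  ⇒  11p = 4  ⇒  p = 4/11.
Player II's mix must leave Player I indifferent between Heads and Tails.
  Player I's payoff from Heads: q·0 + (1−q)·7 = -7q + 7
  Player I's payoff from Tails: q·7 + (1−q)·3 = 4q + 3
  -7q + 7 = 4q + 3  ⇒  -11q = -4  ⇒  q = 4/11.

p = 4/11, q = 4/11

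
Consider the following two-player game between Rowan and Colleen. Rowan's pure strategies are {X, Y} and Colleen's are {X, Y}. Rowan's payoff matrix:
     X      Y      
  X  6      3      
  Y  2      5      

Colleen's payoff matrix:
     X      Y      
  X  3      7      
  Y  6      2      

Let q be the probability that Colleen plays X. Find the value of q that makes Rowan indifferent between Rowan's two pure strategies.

q = 1/3

Set Rowan's expected payoff from X equal to that from Y:
  Rowan's payoff to X: q·6 + (1−q)·3 = 3q + 3
  Rowan's payoff to Y: q·2 + (1−q)·5 = -3q + 5
  3q + 3 = -3q + 5  ⇒  6q = 2  ⇒  q = 1/3.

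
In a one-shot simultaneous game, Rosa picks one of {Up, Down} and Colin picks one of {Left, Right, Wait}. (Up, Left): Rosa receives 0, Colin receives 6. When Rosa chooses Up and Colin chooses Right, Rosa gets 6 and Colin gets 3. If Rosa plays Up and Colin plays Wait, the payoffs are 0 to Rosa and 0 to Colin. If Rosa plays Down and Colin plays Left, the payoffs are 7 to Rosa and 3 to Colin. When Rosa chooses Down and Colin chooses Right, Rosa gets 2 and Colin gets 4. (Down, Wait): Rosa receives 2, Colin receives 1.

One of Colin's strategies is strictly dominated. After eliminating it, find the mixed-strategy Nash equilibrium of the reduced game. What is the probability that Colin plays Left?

q = 4/11

Colin's strategy Wait is strictly dominated by Right: 3 > 0 and 4 > 1. Eliminate Wait.
In a mixed equilibrium Rosa is indifferent between Up and Down; this condition fixes q.
  Rosa's payoff from Up: q·0 + (1−q)·6 = -6q + 6
  Rosa's payoff from Down: q·7 + (1−q)·2 = 5q + 2
  -6q + 6 = 5q + 2  ⇒  -11q = -4  ⇒  q = 4/11.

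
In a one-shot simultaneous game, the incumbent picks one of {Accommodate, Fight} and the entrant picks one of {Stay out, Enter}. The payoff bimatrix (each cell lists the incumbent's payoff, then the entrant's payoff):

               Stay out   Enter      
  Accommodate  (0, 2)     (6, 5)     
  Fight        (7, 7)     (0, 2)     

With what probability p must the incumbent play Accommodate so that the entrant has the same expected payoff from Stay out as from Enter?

p = 5/8

In a mixed equilibrium the entrant is indifferent between Stay out and Enter; this condition fixes p.
  the entrant's payoff from Stay out: p·2 + (1−p)·7 = -5p + 7
  the entrant's payoff from Enter: p·5 + (1−p)·2 = 3p + 2
  -5p + 7 = 3p + 2  ⇒  -8p = -5  ⇒  p = 5/8.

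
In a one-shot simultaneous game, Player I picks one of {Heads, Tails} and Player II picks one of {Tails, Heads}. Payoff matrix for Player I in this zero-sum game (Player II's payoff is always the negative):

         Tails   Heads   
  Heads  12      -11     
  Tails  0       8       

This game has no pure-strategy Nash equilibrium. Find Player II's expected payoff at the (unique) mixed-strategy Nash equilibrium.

-96/31

Player II's indifference between Tails and Heads determines Player I's mixing probability p:
  Player II's expected payoff from Tails: p·(-12) + (1−p)·0 = -12p
  Player II's expected payoff from Heads: p·11 + (1−p)·(-8) = 19p - 8
  -12p = 19p - 8  ⇒  -31p = -8  ⇒  p = 8/31.
At equilibrium Player II is indifferent across columns, so Player II's payoff equals the payoff from Tails: (8/31)·(-12) + (23/31)·0 = -96/31.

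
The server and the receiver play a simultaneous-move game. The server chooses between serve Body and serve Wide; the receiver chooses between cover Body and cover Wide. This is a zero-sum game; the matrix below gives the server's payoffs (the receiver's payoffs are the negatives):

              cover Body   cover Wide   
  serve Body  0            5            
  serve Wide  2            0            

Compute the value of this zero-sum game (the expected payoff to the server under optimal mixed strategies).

In a mixed equilibrium the server is indifferent between serve Body and serve Wide; this condition fixes q.
  the server's payoff from serve Body: q·0 + (1−q)·5 = -5q + 5
  the server's payoff from serve Wide: q·2 + (1−q)·0 = 2q
  -5q + 5 = 2q  ⇒  -7q = -5  ⇒  q = 5/7.
The value is the server's expected payoff against this mix (using serve Body): (5/7)·0 + (2/7)·5 = 10/7.

v = 10/7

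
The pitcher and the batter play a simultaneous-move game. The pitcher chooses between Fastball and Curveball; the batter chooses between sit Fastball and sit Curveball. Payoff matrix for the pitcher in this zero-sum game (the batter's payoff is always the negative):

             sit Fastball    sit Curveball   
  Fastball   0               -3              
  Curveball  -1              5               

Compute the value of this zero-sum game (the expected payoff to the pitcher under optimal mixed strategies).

For the pitcher to be willing to mix, the pitcher must be indifferent between Fastball and Curveball, which pins down the batter's mix.
  the pitcher's payoff from Fastball: q·0 + (1−q)·(-3) = 3q - 3
  the pitcher's payoff from Curveball: q·(-1) + (1−q)·5 = -6q + 5
  3q - 3 = -6q + 5  ⇒  9q = 8  ⇒  q = 8/9.
The value is the pitcher's expected payoff against this mix (using Fastball): (8/9)·0 + (1/9)·(-3) = -1/3.

v = -1/3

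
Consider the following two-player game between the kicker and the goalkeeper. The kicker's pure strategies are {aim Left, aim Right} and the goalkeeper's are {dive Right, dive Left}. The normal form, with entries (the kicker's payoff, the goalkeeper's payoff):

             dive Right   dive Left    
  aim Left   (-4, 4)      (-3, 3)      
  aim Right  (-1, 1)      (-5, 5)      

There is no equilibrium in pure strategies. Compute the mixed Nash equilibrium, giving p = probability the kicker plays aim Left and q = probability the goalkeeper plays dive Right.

Set the goalkeeper's expected payoff from dive Right equal to that from dive Left:
  the goalkeeper's expected payoff from dive Right: p·4 + (1−p)·1 = 3p + 1
  the goalkeeper's expected payoff from dive Left: p·3 + (1−p)·5 = -2p + 5
  3p + 1 = -2p + 5  ⇒  5p = 4  ⇒  p = 4/5.
Set the kicker's expected payoff from aim Left equal to that from aim Right:
  the kicker's payoff to aim Left: q·(-4) + (1−q)·(-3) = -q - 3
  the kicker's payoff to aim Right: q·(-1) + (1−q)·(-5) = 4q - 5
  -q - 3 = 4q - 5  ⇒  -5q = -2  ⇒  q = 2/5.

p = 4/5, q = 2/5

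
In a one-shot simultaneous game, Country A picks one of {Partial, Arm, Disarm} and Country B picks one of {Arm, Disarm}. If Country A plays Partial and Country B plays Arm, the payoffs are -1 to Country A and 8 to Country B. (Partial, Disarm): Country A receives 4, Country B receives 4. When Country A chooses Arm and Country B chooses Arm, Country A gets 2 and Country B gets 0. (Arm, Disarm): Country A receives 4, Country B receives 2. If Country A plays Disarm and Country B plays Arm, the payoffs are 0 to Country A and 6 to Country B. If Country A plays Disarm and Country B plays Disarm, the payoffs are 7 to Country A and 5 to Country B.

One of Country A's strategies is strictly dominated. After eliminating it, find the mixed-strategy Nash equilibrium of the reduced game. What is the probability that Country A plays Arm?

p = 1/3

Country A's strategy Partial is strictly dominated by Disarm: 0 > -1 and 7 > 4. Eliminate Partial.
Country A's mix must leave Country B indifferent between Arm and Disarm.
  Country B's payoff to Arm: p·0 + (1−p)·6 = -6p + 6
  Country B's payoff to Disarm: p·2 + (1−p)·5 = -3p + 5
  -6p + 6 = -3p + 5  ⇒  -3p = -1  ⇒  p = 1/3.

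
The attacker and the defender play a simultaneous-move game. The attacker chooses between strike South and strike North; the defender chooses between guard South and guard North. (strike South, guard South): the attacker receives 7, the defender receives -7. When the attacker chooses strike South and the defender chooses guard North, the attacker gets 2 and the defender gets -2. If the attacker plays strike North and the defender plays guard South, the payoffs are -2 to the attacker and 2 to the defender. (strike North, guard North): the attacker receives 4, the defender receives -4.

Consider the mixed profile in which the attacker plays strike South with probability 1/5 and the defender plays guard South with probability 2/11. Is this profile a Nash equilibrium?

No

Given the attacker's mix p = 1/5, the defender's payoff from guard South is 1/5 but from guard North is -18/5. The defender strictly prefers guard South, so the defender would not mix.
So the proposed profile is not a Nash equilibrium.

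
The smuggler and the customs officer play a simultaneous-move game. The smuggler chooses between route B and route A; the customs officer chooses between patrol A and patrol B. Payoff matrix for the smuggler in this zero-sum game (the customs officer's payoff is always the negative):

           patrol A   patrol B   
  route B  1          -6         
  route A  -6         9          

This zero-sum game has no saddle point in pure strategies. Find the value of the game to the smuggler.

v = -27/22

The smuggler's indifference between route B and route A determines the customs officer's mixing probability q:
  the smuggler's payoff to route B: q·1 + (1−q)·(-6) = 7q - 6
  the smuggler's payoff to route A: q·(-6) + (1−q)·9 = -15q + 9
  7q - 6 = -15q + 9  ⇒  22q = 15  ⇒  q = 15/22.
The value is the smuggler's expected payoff against this mix (using route B): (15/22)·1 + (7/22)·(-6) = -27/22.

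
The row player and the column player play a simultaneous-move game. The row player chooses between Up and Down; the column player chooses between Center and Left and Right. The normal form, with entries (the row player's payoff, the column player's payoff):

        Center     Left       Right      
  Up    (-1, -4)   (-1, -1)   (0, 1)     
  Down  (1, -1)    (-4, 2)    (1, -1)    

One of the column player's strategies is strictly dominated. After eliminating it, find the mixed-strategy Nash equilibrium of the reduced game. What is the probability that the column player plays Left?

q = 1/4

The column player's strategy Center is strictly dominated by Left: -1 > -4 and 2 > -1. Eliminate Center.
The column player's mix must leave the row player indifferent between Up and Down.
  the row player's payoff to Up: q·(-1) + (1−q)·0 = -q
  the row player's payoff to Down: q·(-4) + (1−q)·1 = -5q + 1
  -q = -5q + 1  ⇒  4q = 1  ⇒  q = 1/4.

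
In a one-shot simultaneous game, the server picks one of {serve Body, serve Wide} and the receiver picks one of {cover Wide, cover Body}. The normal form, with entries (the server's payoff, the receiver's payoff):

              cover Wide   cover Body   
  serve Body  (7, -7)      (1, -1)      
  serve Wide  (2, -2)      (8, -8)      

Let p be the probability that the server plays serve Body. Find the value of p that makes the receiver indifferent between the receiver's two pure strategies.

In a mixed equilibrium the receiver is indifferent between cover Wide and cover Body; this condition fixes p.
  the receiver's expected payoff from cover Wide: p·(-7) + (1−p)·(-2) = -5p - 2
  the receiver's expected payoff from cover Body: p·(-1) + (1−p)·(-8) = 7p - 8
  -5p - 2 = 7p - 8  ⇒  -12p = -6  ⇒  p = 1/2.

p = 1/2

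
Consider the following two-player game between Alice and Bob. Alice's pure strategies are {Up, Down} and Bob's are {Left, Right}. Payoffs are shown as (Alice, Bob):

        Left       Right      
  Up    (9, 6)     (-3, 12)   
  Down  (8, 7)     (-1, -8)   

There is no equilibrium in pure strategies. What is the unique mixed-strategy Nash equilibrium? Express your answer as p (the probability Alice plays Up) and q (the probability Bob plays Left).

p = 5/7, q = 2/3

Bob's indifference between Left and Right determines Alice's mixing probability p:
  Bob's expected payoff from Left: p·6 + (1−p)·7 = -p + 7
  Bob's expected payoff from Right: p·12 + (1−p)·(-8) = 20p - 8
  -p + 7 = 20p - 8  ⇒  -21p = -15  ⇒  p = 5/7.
Bob's mix must leave Alice indifferent between Up and Down.
  Alice's expected payoff from Up: q·9 + (1−q)·(-3) = 12q - 3
  Alice's expected payoff from Down: q·8 + (1−q)·(-1) = 9q - 1
  12q - 3 = 9q - 1  ⇒  3q = 2  ⇒  q = 2/3.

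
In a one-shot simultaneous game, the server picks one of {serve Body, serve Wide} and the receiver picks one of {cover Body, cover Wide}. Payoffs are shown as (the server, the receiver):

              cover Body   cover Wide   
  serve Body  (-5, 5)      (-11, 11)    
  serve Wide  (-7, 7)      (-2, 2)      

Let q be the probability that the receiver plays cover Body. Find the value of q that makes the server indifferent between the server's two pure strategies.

In a mixed equilibrium the server is indifferent between serve Body and serve Wide; this condition fixes q.
  the server's expected payoff from serve Body: q·(-5) + (1−q)·(-11) = 6q - 11
  the server's expected payoff from serve Wide: q·(-7) + (1−q)·(-2) = -5q - 2
  6q - 11 = -5q - 2  ⇒  11q = 9  ⇒  q = 9/11.

q = 9/11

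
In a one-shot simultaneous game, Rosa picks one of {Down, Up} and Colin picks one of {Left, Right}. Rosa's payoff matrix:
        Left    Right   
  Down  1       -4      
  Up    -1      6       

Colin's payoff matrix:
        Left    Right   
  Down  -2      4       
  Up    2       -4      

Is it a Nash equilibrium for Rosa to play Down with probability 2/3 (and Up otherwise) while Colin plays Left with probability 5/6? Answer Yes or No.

Given Rosa's mix p = 2/3, Colin's payoff from Left is -2/3 but from Right is 4/3. Colin strictly prefers Right, so Colin would not mix.
So the proposed profile is not a Nash equilibrium.

No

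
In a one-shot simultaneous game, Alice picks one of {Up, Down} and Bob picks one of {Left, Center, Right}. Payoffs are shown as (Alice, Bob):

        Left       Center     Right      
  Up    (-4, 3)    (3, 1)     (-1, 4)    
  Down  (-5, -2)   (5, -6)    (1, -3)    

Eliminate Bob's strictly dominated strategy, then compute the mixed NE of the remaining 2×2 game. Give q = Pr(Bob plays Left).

Bob's strategy Center is strictly dominated by Right: 4 > 1 and -3 > -6. Eliminate Center.
Bob's mix must leave Alice indifferent between Up and Down.
  Alice's payoff from Up: q·(-4) + (1−q)·(-1) = -3q - 1
  Alice's payoff from Down: q·(-5) + (1−q)·1 = -6q + 1
  -3q - 1 = -6q + 1  ⇒  3q = 2  ⇒  q = 2/3.

q = 2/3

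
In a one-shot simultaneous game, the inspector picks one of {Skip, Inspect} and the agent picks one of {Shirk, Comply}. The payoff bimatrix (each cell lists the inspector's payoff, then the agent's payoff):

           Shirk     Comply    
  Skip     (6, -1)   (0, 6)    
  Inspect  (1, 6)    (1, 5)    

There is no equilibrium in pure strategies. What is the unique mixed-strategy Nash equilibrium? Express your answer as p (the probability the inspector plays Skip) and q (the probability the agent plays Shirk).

The agent's indifference between Shirk and Comply determines the inspector's mixing probability p:
  the agent's payoff to Shirk: p·(-1) + (1−p)·6 = -7p + 6
  the agent's payoff to Comply: p·6 + (1−p)·5 = p + 5
  -7p + 6 = p + 5  ⇒  -8p = -1  ⇒  p = 1/8.
The inspector's indifference between Skip and Inspect determines the agent's mixing probability q:
  the inspector's payoff from Skip: q·6 + (1−q)·0 = 6q
  the inspector's payoff from Inspect: q·1 + (1−q)·1 = 1
  6q = 1  ⇒  6q = 1  ⇒  q = 1/6.

p = 1/8, q = 1/6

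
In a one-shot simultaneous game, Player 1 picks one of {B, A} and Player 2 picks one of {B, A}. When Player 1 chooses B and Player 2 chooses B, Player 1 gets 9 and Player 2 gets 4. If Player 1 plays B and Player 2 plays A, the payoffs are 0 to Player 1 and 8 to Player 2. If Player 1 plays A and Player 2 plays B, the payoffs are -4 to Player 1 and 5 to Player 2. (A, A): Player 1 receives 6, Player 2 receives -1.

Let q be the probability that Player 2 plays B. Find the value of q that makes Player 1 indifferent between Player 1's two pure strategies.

q = 6/19

Player 1's indifference between B and A determines Player 2's mixing probability q:
  Player 1's expected payoff from B: q·9 + (1−q)·0 = 9q
  Player 1's expected payoff from A: q·(-4) + (1−q)·6 = -10q + 6
  9q = -10q + 6  ⇒  19q = 6  ⇒  q = 6/19.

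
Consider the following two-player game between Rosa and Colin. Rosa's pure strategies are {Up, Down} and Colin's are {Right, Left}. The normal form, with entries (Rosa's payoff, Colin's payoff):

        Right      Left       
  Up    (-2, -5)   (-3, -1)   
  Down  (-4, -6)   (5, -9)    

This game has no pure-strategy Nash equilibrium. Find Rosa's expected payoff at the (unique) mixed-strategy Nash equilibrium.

Colin's mix must leave Rosa indifferent between Up and Down.
  Rosa's expected payoff from Up: q·(-2) + (1−q)·(-3) = q - 3
  Rosa's expected payoff from Down: q·(-4) + (1−q)·5 = -9q + 5
  q - 3 = -9q + 5  ⇒  10q = 8  ⇒  q = 4/5.
At equilibrium Rosa is indifferent across rows, so Rosa's payoff equals the payoff from Up: (4/5)·(-2) + (1/5)·(-3) = -11/5.

-11/5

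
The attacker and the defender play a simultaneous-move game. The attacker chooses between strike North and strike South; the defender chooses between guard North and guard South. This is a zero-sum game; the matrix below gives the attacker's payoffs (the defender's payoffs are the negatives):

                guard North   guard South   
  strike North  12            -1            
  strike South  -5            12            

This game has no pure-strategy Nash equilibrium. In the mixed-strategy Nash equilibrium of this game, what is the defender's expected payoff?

-139/30

In a mixed equilibrium the defender is indifferent between guard North and guard South; this condition fixes p.
  the defender's expected payoff from guard North: p·(-12) + (1−p)·5 = -17p + 5
  the defender's expected payoff from guard South: p·1 + (1−p)·(-12) = 13p - 12
  -17p + 5 = 13p - 12  ⇒  -30p = -17  ⇒  p = 17/30.
At equilibrium the defender is indifferent across columns, so the defender's payoff equals the payoff from guard North: (17/30)·(-12) + (13/30)·5 = -139/30.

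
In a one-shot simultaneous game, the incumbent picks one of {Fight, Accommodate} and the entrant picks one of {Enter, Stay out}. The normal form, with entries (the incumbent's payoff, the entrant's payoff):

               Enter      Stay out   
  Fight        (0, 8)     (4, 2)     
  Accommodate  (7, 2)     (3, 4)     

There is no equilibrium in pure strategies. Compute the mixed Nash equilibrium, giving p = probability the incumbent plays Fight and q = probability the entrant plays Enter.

p = 1/4, q = 1/8

Set the entrant's expected payoff from Enter equal to that from Stay out:
  the entrant's payoff to Enter: p·8 + (1−p)·2 = 6p + 2
  the entrant's payoff to Stay out: p·2 + (1−p)·4 = -2p + 4
  6p + 2 = -2p + 4  ⇒  8p = 2  ⇒  p = 1/4.
The entrant's mix must leave the incumbent indifferent between Fight and Accommodate.
  the incumbent's payoff from Fight: q·0 + (1−q)·4 = -4q + 4
  the incumbent's payoff from Accommodate: q·7 + (1−q)·3 = 4q + 3
  -4q + 4 = 4q + 3  ⇒  -8q = -1  ⇒  q = 1/8.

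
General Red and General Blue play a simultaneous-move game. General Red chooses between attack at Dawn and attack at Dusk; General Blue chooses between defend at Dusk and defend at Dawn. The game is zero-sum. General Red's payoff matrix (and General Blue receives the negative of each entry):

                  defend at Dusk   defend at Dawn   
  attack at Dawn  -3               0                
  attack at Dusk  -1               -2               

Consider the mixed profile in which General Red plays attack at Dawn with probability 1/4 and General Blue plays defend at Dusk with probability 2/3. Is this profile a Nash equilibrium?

No

Given General Blue's mix q = 2/3, General Red's payoff from attack at Dawn is -2 but from attack at Dusk is -4/3. General Red strictly prefers attack at Dusk, so General Red would not mix.
So the proposed profile is not a Nash equilibrium.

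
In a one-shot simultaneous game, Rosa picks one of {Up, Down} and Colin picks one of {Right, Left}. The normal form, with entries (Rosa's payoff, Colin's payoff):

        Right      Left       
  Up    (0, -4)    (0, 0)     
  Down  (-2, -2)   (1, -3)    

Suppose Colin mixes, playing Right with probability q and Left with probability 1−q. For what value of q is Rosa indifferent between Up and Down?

q = 1/3

For Rosa to be willing to mix, Rosa must be indifferent between Up and Down, which pins down Colin's mix.
  Rosa's payoff to Up: q·0 + (1−q)·0 = 0
  Rosa's payoff to Down: q·(-2) + (1−q)·1 = -3q + 1
  0 = -3q + 1  ⇒  3q = 1  ⇒  q = 1/3.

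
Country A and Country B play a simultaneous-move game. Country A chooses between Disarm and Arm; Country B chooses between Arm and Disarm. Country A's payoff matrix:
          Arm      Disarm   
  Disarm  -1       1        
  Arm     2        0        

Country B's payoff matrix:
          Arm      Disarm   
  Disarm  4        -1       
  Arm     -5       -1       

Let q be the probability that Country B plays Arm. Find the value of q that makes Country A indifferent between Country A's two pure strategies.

Set Country A's expected payoff from Disarm equal to that from Arm:
  Country A's payoff to Disarm: q·(-1) + (1−q)·1 = -2q + 1
  Country A's payoff to Arm: q·2 + (1−q)·0 = 2q
  -2q + 1 = 2q  ⇒  -4q = -1  ⇒  q = 1/4.

q = 1/4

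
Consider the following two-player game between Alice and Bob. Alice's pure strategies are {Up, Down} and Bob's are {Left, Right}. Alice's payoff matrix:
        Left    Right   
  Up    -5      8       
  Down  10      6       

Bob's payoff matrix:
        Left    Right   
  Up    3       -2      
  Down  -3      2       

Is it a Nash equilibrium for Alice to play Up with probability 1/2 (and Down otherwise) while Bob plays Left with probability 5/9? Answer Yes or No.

Given Bob's mix q = 5/9, Alice's payoff from Up is 7/9 but from Down is 74/9. Alice strictly prefers Down, so Alice would not mix.
So the proposed profile is not a Nash equilibrium.

No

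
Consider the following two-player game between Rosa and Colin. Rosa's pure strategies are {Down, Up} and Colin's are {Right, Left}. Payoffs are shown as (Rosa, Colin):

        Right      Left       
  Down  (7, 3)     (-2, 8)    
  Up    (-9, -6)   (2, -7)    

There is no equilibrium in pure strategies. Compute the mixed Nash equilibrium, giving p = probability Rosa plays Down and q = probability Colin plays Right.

p = 1/6, q = 1/5

Colin's indifference between Right and Left determines Rosa's mixing probability p:
  Colin's payoff to Right: p·3 + (1−p)·(-6) = 9p - 6
  Colin's payoff to Left: p·8 + (1−p)·(-7) = 15p - 7
  9p - 6 = 15p - 7  ⇒  -6p = -1  ⇒  p = 1/6.
Colin's mix must leave Rosa indifferent between Down and Up.
  Rosa's payoff to Down: q·7 + (1−q)·(-2) = 9q - 2
  Rosa's payoff to Up: q·(-9) + (1−q)·2 = -11q + 2
  9q - 2 = -11q + 2  ⇒  20q = 4  ⇒  q = 1/5.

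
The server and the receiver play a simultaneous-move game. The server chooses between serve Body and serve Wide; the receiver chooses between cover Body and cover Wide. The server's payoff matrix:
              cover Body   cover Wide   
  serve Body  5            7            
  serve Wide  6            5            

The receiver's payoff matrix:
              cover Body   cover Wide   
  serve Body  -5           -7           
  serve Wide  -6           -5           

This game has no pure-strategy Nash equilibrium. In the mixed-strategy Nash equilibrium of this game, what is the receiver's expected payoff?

Set the receiver's expected payoff from cover Body equal to that from cover Wide:
  the receiver's payoff to cover Body: p·(-5) + (1−p)·(-6) = p - 6
  the receiver's payoff to cover Wide: p·(-7) + (1−p)·(-5) = -2p - 5
  p - 6 = -2p - 5  ⇒  3p = 1  ⇒  p = 1/3.
At equilibrium the receiver is indifferent across columns, so the receiver's payoff equals the payoff from cover Body: (1/3)·(-5) + (2/3)·(-6) = -17/3.

-17/3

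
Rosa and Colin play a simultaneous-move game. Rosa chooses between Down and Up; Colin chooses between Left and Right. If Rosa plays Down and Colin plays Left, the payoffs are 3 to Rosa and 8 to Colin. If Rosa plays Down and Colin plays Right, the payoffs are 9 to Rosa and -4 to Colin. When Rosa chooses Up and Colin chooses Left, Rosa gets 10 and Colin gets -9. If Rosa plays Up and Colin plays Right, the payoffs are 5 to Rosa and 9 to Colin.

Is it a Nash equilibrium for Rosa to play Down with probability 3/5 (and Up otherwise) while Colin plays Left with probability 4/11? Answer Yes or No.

Check Colin's indifference given Rosa's mix p = 3/5:
  payoff from Left = 6/5; payoff from Right = 6/5 — equal.
Check Rosa's indifference given Colin's mix q = 4/11:
  payoff from Down = 75/11; payoff from Up = 75/11 — equal.
Both players are indifferent, so neither can profitably deviate.

Yes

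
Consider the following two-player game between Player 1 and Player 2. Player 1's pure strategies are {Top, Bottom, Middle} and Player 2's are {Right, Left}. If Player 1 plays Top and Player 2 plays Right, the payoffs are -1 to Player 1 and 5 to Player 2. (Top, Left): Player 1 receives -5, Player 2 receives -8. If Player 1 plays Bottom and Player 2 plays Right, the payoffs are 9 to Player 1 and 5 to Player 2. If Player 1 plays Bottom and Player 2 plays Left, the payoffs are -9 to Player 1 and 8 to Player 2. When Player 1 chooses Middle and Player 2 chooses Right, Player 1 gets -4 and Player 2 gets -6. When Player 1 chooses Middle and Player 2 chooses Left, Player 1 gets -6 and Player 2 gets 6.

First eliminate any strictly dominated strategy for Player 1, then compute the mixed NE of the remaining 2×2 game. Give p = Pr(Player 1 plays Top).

p = 3/16

Player 1's strategy Middle is strictly dominated by Top: -1 > -4 and -5 > -6. Eliminate Middle.
For Player 2 to be willing to mix, Player 2 must be indifferent between Right and Left, which pins down Player 1's mix.
  Player 2's payoff from Right: p·5 + (1−p)·5 = 5
  Player 2's payoff from Left: p·(-8) + (1−p)·8 = -16p + 8
  5 = -16p + 8  ⇒  16p = 3  ⇒  p = 3/16.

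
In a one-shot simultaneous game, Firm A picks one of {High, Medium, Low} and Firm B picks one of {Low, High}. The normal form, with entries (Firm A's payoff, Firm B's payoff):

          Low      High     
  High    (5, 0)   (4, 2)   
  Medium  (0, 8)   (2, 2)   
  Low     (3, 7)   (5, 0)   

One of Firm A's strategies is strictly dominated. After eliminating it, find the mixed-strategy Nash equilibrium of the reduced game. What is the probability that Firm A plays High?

p = 7/9

Firm A's strategy Medium is strictly dominated by Low: 3 > 0 and 5 > 2. Eliminate Medium.
In a mixed equilibrium Firm B is indifferent between Low and High; this condition fixes p.
  Firm B's expected payoff from Low: p·0 + (1−p)·7 = -7p + 7
  Firm B's expected payoff from High: p·2 + (1−p)·0 = 2p
  -7p + 7 = 2p  ⇒  -9p = -7  ⇒  p = 7/9.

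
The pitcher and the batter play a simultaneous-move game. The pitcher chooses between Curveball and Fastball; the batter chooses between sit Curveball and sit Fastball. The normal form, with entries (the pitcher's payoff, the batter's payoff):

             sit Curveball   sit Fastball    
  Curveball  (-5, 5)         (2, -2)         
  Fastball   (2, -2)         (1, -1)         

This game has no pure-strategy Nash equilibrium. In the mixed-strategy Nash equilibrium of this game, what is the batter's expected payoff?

-9/8

Set the batter's expected payoff from sit Curveball equal to that from sit Fastball:
  the batter's payoff to sit Curveball: p·5 + (1−p)·(-2) = 7p - 2
  the batter's payoff to sit Fastball: p·(-2) + (1−p)·(-1) = -p - 1
  7p - 2 = -p - 1  ⇒  8p = 1  ⇒  p = 1/8.
At equilibrium the batter is indifferent across columns, so the batter's payoff equals the payoff from sit Curveball: (1/8)·5 + (7/8)·(-2) = -9/8.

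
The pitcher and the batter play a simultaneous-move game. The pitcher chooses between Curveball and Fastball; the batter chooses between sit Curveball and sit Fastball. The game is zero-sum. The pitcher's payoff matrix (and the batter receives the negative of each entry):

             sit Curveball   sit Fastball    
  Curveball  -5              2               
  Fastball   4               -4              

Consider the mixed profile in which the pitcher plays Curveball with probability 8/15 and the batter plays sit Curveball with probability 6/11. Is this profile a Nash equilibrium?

Given the batter's mix q = 6/11, the pitcher's payoff from Curveball is -20/11 but from Fastball is 4/11. The pitcher strictly prefers Fastball, so the pitcher would not mix.
So the proposed profile is not a Nash equilibrium.

No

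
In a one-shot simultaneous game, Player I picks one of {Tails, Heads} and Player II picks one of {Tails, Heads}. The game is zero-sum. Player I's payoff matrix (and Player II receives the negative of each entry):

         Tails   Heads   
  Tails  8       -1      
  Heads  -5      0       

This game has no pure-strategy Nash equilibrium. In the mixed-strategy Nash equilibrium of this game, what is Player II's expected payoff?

Player I's mix must leave Player II indifferent between Tails and Heads.
  Player II's expected payoff from Tails: p·(-8) + (1−p)·5 = -13p + 5
  Player II's expected payoff from Heads: p·1 + (1−p)·0 = p
  -13p + 5 = p  ⇒  -14p = -5  ⇒  p = 5/14.
At equilibrium Player II is indifferent across columns, so Player II's payoff equals the payoff from Tails: (5/14)·(-8) + (9/14)·5 = 5/14.

5/14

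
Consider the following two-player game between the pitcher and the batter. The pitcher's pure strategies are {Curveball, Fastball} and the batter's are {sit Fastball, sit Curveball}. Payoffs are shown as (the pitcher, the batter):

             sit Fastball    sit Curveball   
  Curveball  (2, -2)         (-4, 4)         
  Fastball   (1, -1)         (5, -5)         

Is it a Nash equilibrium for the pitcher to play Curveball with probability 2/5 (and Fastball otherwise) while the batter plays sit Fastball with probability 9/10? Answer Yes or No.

Check the batter's indifference given the pitcher's mix p = 2/5:
  payoff from sit Fastball = -7/5; payoff from sit Curveball = -7/5 — equal.
Check the pitcher's indifference given the batter's mix q = 9/10:
  payoff from Curveball = 7/5; payoff from Fastball = 7/5 — equal.
Both players are indifferent, so neither can profitably deviate.

Yes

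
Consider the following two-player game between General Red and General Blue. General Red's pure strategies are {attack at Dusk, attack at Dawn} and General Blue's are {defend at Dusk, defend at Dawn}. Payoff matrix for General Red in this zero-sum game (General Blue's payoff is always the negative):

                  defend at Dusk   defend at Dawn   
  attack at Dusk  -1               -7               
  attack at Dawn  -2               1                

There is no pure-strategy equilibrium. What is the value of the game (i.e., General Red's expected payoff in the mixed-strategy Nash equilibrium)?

v = -5/3

Set General Red's expected payoff from attack at Dusk equal to that from attack at Dawn:
  General Red's payoff from attack at Dusk: q·(-1) + (1−q)·(-7) = 6q - 7
  General Red's payoff from attack at Dawn: q·(-2) + (1−q)·1 = -3q + 1
  6q - 7 = -3q + 1  ⇒  9q = 8  ⇒  q = 8/9.
The value is General Red's expected payoff against this mix (using attack at Dusk): (8/9)·(-1) + (1/9)·(-7) = -5/3.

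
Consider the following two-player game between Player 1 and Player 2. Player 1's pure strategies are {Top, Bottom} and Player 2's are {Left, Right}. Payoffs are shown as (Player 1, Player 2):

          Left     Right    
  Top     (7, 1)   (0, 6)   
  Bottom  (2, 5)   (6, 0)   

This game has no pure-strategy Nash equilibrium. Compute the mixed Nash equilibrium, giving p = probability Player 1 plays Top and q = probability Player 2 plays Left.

Player 1's mix must leave Player 2 indifferent between Left and Right.
  Player 2's payoff to Left: p·1 + (1−p)·5 = -4p + 5
  Player 2's payoff to Right: p·6 + (1−p)·0 = 6p
  -4p + 5 = 6p  ⇒  -10p = -5  ⇒  p = 1/2.
Player 2's mix must leave Player 1 indifferent between Top and Bottom.
  Player 1's payoff to Top: q·7 + (1−q)·0 = 7q
  Player 1's payoff to Bottom: q·2 + (1−q)·6 = -4q + 6
  7q = -4q + 6  ⇒  11q = 6  ⇒  q = 6/11.

p = 1/2, q = 6/11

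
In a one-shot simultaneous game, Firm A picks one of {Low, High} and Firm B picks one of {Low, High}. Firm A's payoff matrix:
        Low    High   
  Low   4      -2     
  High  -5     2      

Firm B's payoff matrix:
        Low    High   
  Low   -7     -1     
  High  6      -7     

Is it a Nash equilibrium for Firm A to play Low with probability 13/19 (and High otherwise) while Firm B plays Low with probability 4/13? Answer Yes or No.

Yes

Check Firm B's indifference given Firm A's mix p = 13/19:
  payoff from Low = -55/19; payoff from High = -55/19 — equal.
Check Firm A's indifference given Firm B's mix q = 4/13:
  payoff from Low = -2/13; payoff from High = -2/13 — equal.
Both players are indifferent, so neither can profitably deviate.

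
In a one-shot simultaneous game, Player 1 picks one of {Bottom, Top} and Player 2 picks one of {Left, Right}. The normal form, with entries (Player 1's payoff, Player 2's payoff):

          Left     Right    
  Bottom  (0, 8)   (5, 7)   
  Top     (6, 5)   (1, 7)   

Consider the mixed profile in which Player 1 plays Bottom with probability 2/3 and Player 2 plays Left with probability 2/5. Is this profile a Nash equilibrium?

Check Player 2's indifference given Player 1's mix p = 2/3:
  payoff from Left = 7; payoff from Right = 7 — equal.
Check Player 1's indifference given Player 2's mix q = 2/5:
  payoff from Bottom = 3; payoff from Top = 3 — equal.
Both players are indifferent, so neither can profitably deviate.

Yes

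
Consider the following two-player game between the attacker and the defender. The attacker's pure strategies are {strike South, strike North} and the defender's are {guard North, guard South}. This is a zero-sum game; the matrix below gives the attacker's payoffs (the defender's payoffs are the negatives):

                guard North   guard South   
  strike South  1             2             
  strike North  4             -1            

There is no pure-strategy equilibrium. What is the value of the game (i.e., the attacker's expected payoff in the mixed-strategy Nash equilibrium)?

v = 3/2

The defender's mix must leave the attacker indifferent between strike South and strike North.
  the attacker's expected payoff from strike South: q·1 + (1−q)·2 = -q + 2
  the attacker's expected payoff from strike North: q·4 + (1−q)·(-1) = 5q - 1
  -q + 2 = 5q - 1  ⇒  -6q = -3  ⇒  q = 1/2.
The value is the attacker's expected payoff against this mix (using strike South): (1/2)·1 + (1/2)·2 = 3/2.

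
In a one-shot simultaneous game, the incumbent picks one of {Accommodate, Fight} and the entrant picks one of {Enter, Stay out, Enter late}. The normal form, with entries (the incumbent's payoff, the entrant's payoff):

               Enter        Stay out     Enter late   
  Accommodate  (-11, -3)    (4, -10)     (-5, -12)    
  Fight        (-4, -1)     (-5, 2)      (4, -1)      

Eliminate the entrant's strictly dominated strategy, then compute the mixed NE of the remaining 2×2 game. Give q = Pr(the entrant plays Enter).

The entrant's strategy Enter late is strictly dominated by Stay out: -10 > -12 and 2 > -1. Eliminate Enter late.
For the incumbent to be willing to mix, the incumbent must be indifferent between Accommodate and Fight, which pins down the entrant's mix.
  the incumbent's expected payoff from Accommodate: q·(-11) + (1−q)·4 = -15q + 4
  the incumbent's expected payoff from Fight: q·(-4) + (1−q)·(-5) = q - 5
  -15q + 4 = q - 5  ⇒  -16q = -9  ⇒  q = 9/16.

q = 9/16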